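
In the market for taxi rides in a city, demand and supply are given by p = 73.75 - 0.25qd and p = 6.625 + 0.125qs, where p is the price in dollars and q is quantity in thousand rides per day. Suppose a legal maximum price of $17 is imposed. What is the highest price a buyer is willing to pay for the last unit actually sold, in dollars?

Rearranging demand gives qd = 295 - 4p; rearranging supply gives qs = 8p - 53. In a free market, 295 - 4p = 8p - 53 gives the equilibrium p* = 29, q* = 179.
Since 17 < 29, the ceiling is binding.
At p = 17: qd = 295 - 4·17 = 227 and qs = 8·17 - 53 = 83.
Only 83 units reach the market. On the demand curve, the marginal buyer's willingness to pay at q = 83 is (295 - 83)/4 = 53.

53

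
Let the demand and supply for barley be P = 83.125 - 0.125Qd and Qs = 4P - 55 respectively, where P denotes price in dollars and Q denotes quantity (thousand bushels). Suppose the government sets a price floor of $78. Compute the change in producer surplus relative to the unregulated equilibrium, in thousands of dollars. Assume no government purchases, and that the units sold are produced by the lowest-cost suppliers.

-1854

Rearranging demand gives Qd = 665 - 8P. Equilibrium: 665 - 8P = 4P - 55, so 720 = 12P and P* = 60, Q* = 185.
The floor of 78 is above the equilibrium price 60, so it binds.
At P = 78: Qd = 665 - 8·78 = 41 and Qs = 4·78 - 55 = 257.
Producer surplus without the control is ½ · (60 - 13.75) · 185 = 4278.125.
With the floor, 41 units are sold at 78. The supply price at Q = 41 is 24, so PS = ½ · [(78 - 13.75) + (78 - 24)] · 41 = 2424.125.
Change in producer surplus = 2424.125 - 4278.125 = -1854.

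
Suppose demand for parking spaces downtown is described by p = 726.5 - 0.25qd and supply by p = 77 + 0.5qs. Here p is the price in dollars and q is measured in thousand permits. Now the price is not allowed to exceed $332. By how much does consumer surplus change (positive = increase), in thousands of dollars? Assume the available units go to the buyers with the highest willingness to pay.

Rearranging demand gives qd = 2906 - 4p; rearranging supply gives qs = 2p - 154. Without the control the market clears where 2906 - 4p = 2p - 154, i.e. p* = 510 and q* = 866.
Since 332 < 510, the ceiling is binding.
At p = 332: qd = 2906 - 4·332 = 1578 and qs = 2·332 - 154 = 510.
Consumer surplus without the control is ½ · (726.5 - 510) · 866 = 93744.5.
With the ceiling, 510 units are sold at 332 (assume they go to the highest-value buyers). The demand price at q = 510 is 599, so CS = ½ · [(726.5 - 332) + (599 - 332)] · 510 = 168682.5.
Change in consumer surplus = 168682.5 - 93744.5 = 74938.

74938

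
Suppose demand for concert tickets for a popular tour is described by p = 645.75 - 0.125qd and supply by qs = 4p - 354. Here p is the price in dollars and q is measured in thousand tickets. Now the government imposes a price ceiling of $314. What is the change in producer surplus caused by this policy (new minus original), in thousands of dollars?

Rearranging demand gives qd = 5166 - 8p. Equilibrium: 5166 - 8p = 4p - 354, so 5520 = 12p and p* = 460, q* = 1486.
Because the ceiling (314) lies below the market-clearing price, it is binding.
At p = 314: qd = 5166 - 8·314 = 2654 and qs = 4·314 - 354 = 902.
Producer surplus without the control is ½ · (460 - 88.5) · 1486 = 276024.5.
With the ceiling, producers sell 902 units at 314, so PS = ½ · (314 - 88.5) · 902 = 101700.5.
Change in producer surplus = 101700.5 - 276024.5 = -174324.

-174324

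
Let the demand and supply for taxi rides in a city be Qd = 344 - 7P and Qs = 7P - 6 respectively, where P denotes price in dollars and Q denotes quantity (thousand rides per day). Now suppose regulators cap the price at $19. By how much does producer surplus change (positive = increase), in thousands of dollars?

-888

Setting quantity demanded equal to quantity supplied, 344 - 7P = 7P - 6, gives P* = 25 and Q* = 169.
Since 19 < 25, the ceiling is binding.
At P = 19: Qd = 344 - 7·19 = 211 and Qs = 7·19 - 6 = 127.
Producer surplus without the control is ½ · (25 - 6/7) · 169 = 28561/14.
With the ceiling, producers sell 127 units at 19, so PS = ½ · (19 - 6/7) · 127 = 16129/14.
Change in producer surplus = 16129/14 - 28561/14 = -888.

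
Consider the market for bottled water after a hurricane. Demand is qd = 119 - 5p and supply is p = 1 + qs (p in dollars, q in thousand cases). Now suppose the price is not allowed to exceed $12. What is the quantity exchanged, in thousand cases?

Rearranging supply gives qs = p - 1. Without the control the market clears where 119 - 5p = p - 1, i.e. p* = 20 and q* = 19.
Since 12 < 20, the ceiling is binding.
At p = 12: qd = 119 - 5·12 = 59 and qs = 12 - 1 = 11.
The quantity actually transacted is the short side, supply: 11.

11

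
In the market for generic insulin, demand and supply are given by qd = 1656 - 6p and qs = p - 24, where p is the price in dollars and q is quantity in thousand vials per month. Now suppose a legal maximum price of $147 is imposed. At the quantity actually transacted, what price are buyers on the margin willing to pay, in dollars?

255.5

In a free market, 1656 - 6p = p - 24 gives the equilibrium p* = 240, q* = 216.
Because the ceiling (147) lies below the market-clearing price, it is binding.
At p = 147: qd = 1656 - 6·147 = 774 and qs = 147 - 24 = 123.
Only 123 units reach the market. On the demand curve, the marginal buyer's willingness to pay at q = 123 is (1656 - 123)/6 = 255.5.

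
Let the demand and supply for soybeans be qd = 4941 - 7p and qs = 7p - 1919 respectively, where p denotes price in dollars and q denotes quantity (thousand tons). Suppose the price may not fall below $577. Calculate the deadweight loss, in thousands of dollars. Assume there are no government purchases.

Equilibrium: 4941 - 7p = 7p - 1919, so 6860 = 14p and p* = 490, q* = 1511.
The floor of 577 is above the equilibrium price 490, so it binds.
At p = 577: qd = 4941 - 7·577 = 902 and qs = 7·577 - 1919 = 2120.
Quantity traded falls to 902. At q = 902 the demand price is (4941 - 902)/7 = 577 and the supply price is (1919 + 902)/7 = 403.
Deadweight loss = ½ · (577 - 403) · (1511 - 902) = ½ · 174 · 609 = 52983.

52983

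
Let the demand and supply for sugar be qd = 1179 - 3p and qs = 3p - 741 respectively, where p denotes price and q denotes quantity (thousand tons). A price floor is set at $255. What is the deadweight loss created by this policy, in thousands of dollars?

0

Setting quantity demanded equal to quantity supplied, 1179 - 3p = 3p - 741, gives p* = 320 and q* = 219.
The floor of 255 is below the equilibrium price 320, so it is not binding; the market clears at p* = 320, q* = 219.
Since the control does not bind, no trades are prevented and deadweight loss is zero.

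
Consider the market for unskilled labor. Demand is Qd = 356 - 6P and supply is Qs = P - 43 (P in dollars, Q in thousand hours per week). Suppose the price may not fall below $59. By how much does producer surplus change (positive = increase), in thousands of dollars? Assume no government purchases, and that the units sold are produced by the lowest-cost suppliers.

Without the control the market clears where 356 - 6P = P - 43, i.e. P* = 57 and Q* = 14.
Because the floor (59) lies above the market-clearing price, it is binding.
At P = 59: Qd = 356 - 6·59 = 2 and Qs = 59 - 43 = 16.
Producer surplus without the control is ½ · (57 - 43) · 14 = 98.
With the floor, 2 units are sold at 59. The supply price at Q = 2 is 45, so PS = ½ · [(59 - 43) + (59 - 45)] · 2 = 30.
Change in producer surplus = 30 - 98 = -68.

-68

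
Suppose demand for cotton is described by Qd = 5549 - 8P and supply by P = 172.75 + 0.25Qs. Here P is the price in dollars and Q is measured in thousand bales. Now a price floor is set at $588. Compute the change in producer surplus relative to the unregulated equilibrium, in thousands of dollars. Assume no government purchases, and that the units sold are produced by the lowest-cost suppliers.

Rearranging supply gives Qs = 4P - 691. In a free market, 5549 - 8P = 4P - 691 gives the equilibrium P* = 520, Q* = 1389.
The floor of 588 is above the equilibrium price 520, so it binds.
At P = 588: Qd = 5549 - 8·588 = 845 and Qs = 4·588 - 691 = 1661.
Producer surplus without the control is ½ · (520 - 172.75) · 1389 = 241165.125.
With the floor, 845 units are sold at 588. The supply price at Q = 845 is 384, so PS = ½ · [(588 - 172.75) + (588 - 384)] · 845 = 261633.125.
Change in producer surplus = 261633.125 - 241165.125 = 20468.

20468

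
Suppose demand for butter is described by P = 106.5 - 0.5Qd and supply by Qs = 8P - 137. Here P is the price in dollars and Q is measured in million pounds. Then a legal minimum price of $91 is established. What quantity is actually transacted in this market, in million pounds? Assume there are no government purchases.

Rearranging demand gives Qd = 213 - 2P. In a free market, 213 - 2P = 8P - 137 gives the equilibrium P* = 35, Q* = 143.
Since 91 > 35, the floor is binding.
At P = 91: Qd = 213 - 2·91 = 31 and Qs = 8·91 - 137 = 591.
The quantity actually transacted is the short side, demand: 31.

31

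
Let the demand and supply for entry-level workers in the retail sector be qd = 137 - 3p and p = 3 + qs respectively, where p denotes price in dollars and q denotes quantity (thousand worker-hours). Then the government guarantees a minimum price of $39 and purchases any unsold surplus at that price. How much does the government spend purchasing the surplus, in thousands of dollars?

624

Rearranging supply gives qs = p - 3. In a free market, 137 - 3p = p - 3 gives the equilibrium p* = 35, q* = 32.
The floor of 39 is above the equilibrium price 35, so it binds.
At p = 39: qd = 137 - 3·39 = 20 and qs = 39 - 3 = 36.
Surplus = qs - qd = 16.
Government expenditure = surplus × support price = 16 × 39 = 624.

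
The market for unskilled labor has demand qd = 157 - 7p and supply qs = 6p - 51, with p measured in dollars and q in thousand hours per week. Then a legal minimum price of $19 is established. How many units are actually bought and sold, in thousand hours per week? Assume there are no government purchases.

Setting quantity demanded equal to quantity supplied, 157 - 7p = 6p - 51, gives p* = 16 and q* = 45.
Since 19 > 16, the floor is binding.
At p = 19: qd = 157 - 7·19 = 24 and qs = 6·19 - 51 = 63.
The quantity actually transacted is the short side, demand: 24.

24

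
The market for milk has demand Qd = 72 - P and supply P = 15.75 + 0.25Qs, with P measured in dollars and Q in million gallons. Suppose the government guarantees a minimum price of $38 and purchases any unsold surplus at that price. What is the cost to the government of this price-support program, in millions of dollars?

Rearranging supply gives Qs = 4P - 63. Equilibrium: 72 - P = 4P - 63, so 135 = 5P and P* = 27, Q* = 45.
Because the floor (38) lies above the market-clearing price, it is binding.
At P = 38: Qd = 72 - 38 = 34 and Qs = 4·38 - 63 = 89.
Surplus = Qs - Qd = 55.
Government expenditure = surplus × support price = 55 × 38 = 2090.

2090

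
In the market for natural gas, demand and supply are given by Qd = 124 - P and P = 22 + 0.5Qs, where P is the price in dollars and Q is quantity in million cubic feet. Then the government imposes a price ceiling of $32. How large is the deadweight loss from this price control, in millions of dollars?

Rearranging supply gives Qs = 2P - 44. Setting quantity demanded equal to quantity supplied, 124 - P = 2P - 44, gives P* = 56 and Q* = 68.
The ceiling of 32 is below the equilibrium price 56, so it binds.
At P = 32: Qd = 124 - 32 = 92 and Qs = 2·32 - 44 = 20.
Quantity traded falls to 20. At Q = 20 the demand price is 124 - 20 = 104 and the supply price is (44 + 20)/2 = 32.
Deadweight loss = ½ · (104 - 32) · (68 - 20) = ½ · 72 · 48 = 1728.

1728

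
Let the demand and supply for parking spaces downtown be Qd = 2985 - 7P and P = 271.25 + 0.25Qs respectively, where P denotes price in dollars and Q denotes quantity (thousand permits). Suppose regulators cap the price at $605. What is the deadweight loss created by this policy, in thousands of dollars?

0

Rearranging supply gives Qs = 4P - 1085. Without the control the market clears where 2985 - 7P = 4P - 1085, i.e. P* = 370 and Q* = 395.
The ceiling of 605 is above the equilibrium price 370, so it is not binding; the market clears at P* = 370, Q* = 395.
Since the control does not bind, no trades are prevented and deadweight loss is zero.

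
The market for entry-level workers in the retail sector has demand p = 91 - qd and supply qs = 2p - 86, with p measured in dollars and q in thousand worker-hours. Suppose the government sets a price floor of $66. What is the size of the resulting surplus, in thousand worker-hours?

Rearranging demand gives qd = 91 - p. Equilibrium: 91 - p = 2p - 86, so 177 = 3p and p* = 59, q* = 32.
Because the floor (66) lies above the market-clearing price, it is binding.
At p = 66: qd = 91 - 66 = 25 and qs = 2·66 - 86 = 46.
Surplus = qs - qd = 46 - 25 = 21.

21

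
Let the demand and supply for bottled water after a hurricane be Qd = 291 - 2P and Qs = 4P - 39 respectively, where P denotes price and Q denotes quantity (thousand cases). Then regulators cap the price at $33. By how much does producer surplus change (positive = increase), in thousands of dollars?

In a free market, 291 - 2P = 4P - 39 gives the equilibrium P* = 55, Q* = 181.
The ceiling of 33 is below the equilibrium price 55, so it binds.
At P = 33: Qd = 291 - 2·33 = 225 and Qs = 4·33 - 39 = 93.
Producer surplus without the control is ½ · (55 - 9.75) · 181 = 4095.125.
With the ceiling, producers sell 93 units at 33, so PS = ½ · (33 - 9.75) · 93 = 1081.125.
Change in producer surplus = 1081.125 - 4095.125 = -3014.

-3014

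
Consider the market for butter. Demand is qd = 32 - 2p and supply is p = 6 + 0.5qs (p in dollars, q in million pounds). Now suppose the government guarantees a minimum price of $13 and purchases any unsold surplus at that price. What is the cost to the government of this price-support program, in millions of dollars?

104

Rearranging supply gives qs = 2p - 12. Without the control the market clears where 32 - 2p = 2p - 12, i.e. p* = 11 and q* = 10.
Since 13 > 11, the floor is binding.
At p = 13: qd = 32 - 2·13 = 6 and qs = 2·13 - 12 = 14.
Surplus = qs - qd = 8.
Government expenditure = surplus × support price = 8 × 13 = 104.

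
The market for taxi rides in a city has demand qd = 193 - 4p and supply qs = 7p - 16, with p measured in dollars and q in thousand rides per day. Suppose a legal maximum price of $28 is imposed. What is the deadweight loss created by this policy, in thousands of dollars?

Equilibrium: 193 - 4p = 7p - 16, so 209 = 11p and p* = 19, q* = 117.
Since 28 is above p* = 19, the ceiling does not bind and the free-market outcome prevails.
Since the control does not bind, no trades are prevented and deadweight loss is zero.

0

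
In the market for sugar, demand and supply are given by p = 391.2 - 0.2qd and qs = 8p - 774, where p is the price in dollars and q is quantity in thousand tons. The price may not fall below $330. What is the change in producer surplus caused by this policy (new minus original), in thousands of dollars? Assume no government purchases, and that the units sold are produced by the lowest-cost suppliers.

14220

Rearranging demand gives qd = 1956 - 5p. Equilibrium: 1956 - 5p = 8p - 774, so 2730 = 13p and p* = 210, q* = 906.
Because the floor (330) lies above the market-clearing price, it is binding.
At p = 330: qd = 1956 - 5·330 = 306 and qs = 8·330 - 774 = 1866.
Producer surplus without the control is ½ · (210 - 96.75) · 906 = 51302.25.
With the floor, 306 units are sold at 330. The supply price at q = 306 is 135, so PS = ½ · [(330 - 96.75) + (330 - 135)] · 306 = 65522.25.
Change in producer surplus = 65522.25 - 51302.25 = 14220.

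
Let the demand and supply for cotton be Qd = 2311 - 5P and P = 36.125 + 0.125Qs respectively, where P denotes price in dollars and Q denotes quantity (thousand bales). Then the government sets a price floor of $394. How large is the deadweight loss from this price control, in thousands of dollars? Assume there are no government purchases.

152896.25

Rearranging supply gives Qs = 8P - 289. Equilibrium: 2311 - 5P = 8P - 289, so 2600 = 13P and P* = 200, Q* = 1311.
Since 394 > 200, the floor is binding.
At P = 394: Qd = 2311 - 5·394 = 341 and Qs = 8·394 - 289 = 2863.
Quantity traded falls to 341. At Q = 341 the demand price is (2311 - 341)/5 = 394 and the supply price is (289 + 341)/8 = 78.75.
Deadweight loss = ½ · (394 - 78.75) · (1311 - 341) = ½ · 315.25 · 970 = 152896.25.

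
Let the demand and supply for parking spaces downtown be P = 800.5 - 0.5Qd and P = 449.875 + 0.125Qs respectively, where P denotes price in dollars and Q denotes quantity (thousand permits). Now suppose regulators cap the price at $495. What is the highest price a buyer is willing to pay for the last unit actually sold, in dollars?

Rearranging demand gives Qd = 1601 - 2P; rearranging supply gives Qs = 8P - 3599. Equilibrium: 1601 - 2P = 8P - 3599, so 5200 = 10P and P* = 520, Q* = 561.
The ceiling of 495 is below the equilibrium price 520, so it binds.
At P = 495: Qd = 1601 - 2·495 = 611 and Qs = 8·495 - 3599 = 361.
Only 361 units reach the market. On the demand curve, the marginal buyer's willingness to pay at Q = 361 is (1601 - 361)/2 = 620.

620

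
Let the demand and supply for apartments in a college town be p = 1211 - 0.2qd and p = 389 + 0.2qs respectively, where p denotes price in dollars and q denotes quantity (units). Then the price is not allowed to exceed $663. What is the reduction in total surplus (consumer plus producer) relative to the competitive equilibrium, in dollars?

Rearranging demand gives qd = 6055 - 5p; rearranging supply gives qs = 5p - 1945. In a free market, 6055 - 5p = 5p - 1945 gives the equilibrium p* = 800, q* = 2055.
The ceiling of 663 is below the equilibrium price 800, so it binds.
At p = 663: qd = 6055 - 5·663 = 2740 and qs = 5·663 - 1945 = 1370.
Quantity traded falls to 1370. At q = 1370 the demand price is (6055 - 1370)/5 = 937 and the supply price is (1945 + 1370)/5 = 663.
Deadweight loss = ½ · (937 - 663) · (2055 - 1370) = ½ · 274 · 685 = 93845.

93845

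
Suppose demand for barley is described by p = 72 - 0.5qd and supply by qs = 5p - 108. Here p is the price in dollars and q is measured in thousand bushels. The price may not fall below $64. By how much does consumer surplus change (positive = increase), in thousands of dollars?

-1232

Rearranging demand gives qd = 144 - 2p. Without the control the market clears where 144 - 2p = 5p - 108, i.e. p* = 36 and q* = 72.
Since 64 > 36, the floor is binding.
At p = 64: qd = 144 - 2·64 = 16 and qs = 5·64 - 108 = 212.
Consumer surplus without the control is ½ · (72 - 36) · 72 = 1296.
With the floor, consumers buy 16 units at 64, so CS = ½ · (72 - 64) · 16 = 64.
Change in consumer surplus = 64 - 1296 = -1232.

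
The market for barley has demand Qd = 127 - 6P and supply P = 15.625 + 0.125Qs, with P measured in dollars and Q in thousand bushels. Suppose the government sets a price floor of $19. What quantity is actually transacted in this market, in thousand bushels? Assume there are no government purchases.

13

Rearranging supply gives Qs = 8P - 125. Setting quantity demanded equal to quantity supplied, 127 - 6P = 8P - 125, gives P* = 18 and Q* = 19.
Since 19 > 18, the floor is binding.
At P = 19: Qd = 127 - 6·19 = 13 and Qs = 8·19 - 125 = 27.
The quantity actually transacted is the short side, demand: 13.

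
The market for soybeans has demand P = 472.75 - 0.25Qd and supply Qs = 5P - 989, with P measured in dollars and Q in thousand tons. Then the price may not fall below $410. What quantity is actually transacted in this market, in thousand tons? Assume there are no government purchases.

Rearranging demand gives Qd = 1891 - 4P. In a free market, 1891 - 4P = 5P - 989 gives the equilibrium P* = 320, Q* = 611.
The floor of 410 is above the equilibrium price 320, so it binds.
At P = 410: Qd = 1891 - 4·410 = 251 and Qs = 5·410 - 989 = 1061.
The quantity actually transacted is the short side, demand: 251.

251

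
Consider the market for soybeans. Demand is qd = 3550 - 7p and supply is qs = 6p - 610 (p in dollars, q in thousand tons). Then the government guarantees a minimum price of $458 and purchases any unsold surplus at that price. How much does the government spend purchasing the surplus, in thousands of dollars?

Setting quantity demanded equal to quantity supplied, 3550 - 7p = 6p - 610, gives p* = 320 and q* = 1310.
Since 458 > 320, the floor is binding.
At p = 458: qd = 3550 - 7·458 = 344 and qs = 6·458 - 610 = 2138.
Surplus = qs - qd = 1794.
Government expenditure = surplus × support price = 1794 × 458 = 821652.

821652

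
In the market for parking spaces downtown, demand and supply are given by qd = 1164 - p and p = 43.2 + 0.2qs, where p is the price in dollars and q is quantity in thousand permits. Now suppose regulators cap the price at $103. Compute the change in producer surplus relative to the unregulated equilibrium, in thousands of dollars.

Rearranging supply gives qs = 5p - 216. In a free market, 1164 - p = 5p - 216 gives the equilibrium p* = 230, q* = 934.
The ceiling of 103 is below the equilibrium price 230, so it binds.
At p = 103: qd = 1164 - 103 = 1061 and qs = 5·103 - 216 = 299.
Producer surplus without the control is ½ · (230 - 43.2) · 934 = 87235.6.
With the ceiling, producers sell 299 units at 103, so PS = ½ · (103 - 43.2) · 299 = 8940.1.
Change in producer surplus = 8940.1 - 87235.6 = -78295.5.

-78295.5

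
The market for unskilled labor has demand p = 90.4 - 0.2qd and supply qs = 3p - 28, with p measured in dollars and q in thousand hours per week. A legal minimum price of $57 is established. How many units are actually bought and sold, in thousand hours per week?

Rearranging demand gives qd = 452 - 5p. Setting quantity demanded equal to quantity supplied, 452 - 5p = 3p - 28, gives p* = 60 and q* = 152.
Since 57 is below p* = 60, the floor does not bind and the free-market outcome prevails.

152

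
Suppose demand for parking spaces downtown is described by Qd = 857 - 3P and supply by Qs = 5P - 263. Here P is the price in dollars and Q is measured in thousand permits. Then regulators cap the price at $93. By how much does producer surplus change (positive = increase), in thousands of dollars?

-15016.5

Without the control the market clears where 857 - 3P = 5P - 263, i.e. P* = 140 and Q* = 437.
Because the ceiling (93) lies below the market-clearing price, it is binding.
At P = 93: Qd = 857 - 3·93 = 578 and Qs = 5·93 - 263 = 202.
Producer surplus without the control is ½ · (140 - 52.6) · 437 = 19096.9.
With the ceiling, producers sell 202 units at 93, so PS = ½ · (93 - 52.6) · 202 = 4080.4.
Change in producer surplus = 4080.4 - 19096.9 = -15016.5.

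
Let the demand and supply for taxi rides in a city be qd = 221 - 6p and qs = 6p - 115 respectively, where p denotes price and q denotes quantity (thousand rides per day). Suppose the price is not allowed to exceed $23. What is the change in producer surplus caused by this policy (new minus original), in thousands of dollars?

Setting quantity demanded equal to quantity supplied, 221 - 6p = 6p - 115, gives p* = 28 and q* = 53.
The ceiling of 23 is below the equilibrium price 28, so it binds.
At p = 23: qd = 221 - 6·23 = 83 and qs = 6·23 - 115 = 23.
Producer surplus without the control is ½ · (28 - 115/6) · 53 = 2809/12.
With the ceiling, producers sell 23 units at 23, so PS = ½ · (23 - 115/6) · 23 = 529/12.
Change in producer surplus = 529/12 - 2809/12 = -190.

-190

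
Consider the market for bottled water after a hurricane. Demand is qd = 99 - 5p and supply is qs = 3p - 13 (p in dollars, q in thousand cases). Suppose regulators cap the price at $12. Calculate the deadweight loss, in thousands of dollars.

9.6

In a free market, 99 - 5p = 3p - 13 gives the equilibrium p* = 14, q* = 29.
Because the ceiling (12) lies below the market-clearing price, it is binding.
At p = 12: qd = 99 - 5·12 = 39 and qs = 3·12 - 13 = 23.
Quantity traded falls to 23. At q = 23 the demand price is (99 - 23)/5 = 15.2 and the supply price is (13 + 23)/3 = 12.
Deadweight loss = ½ · (15.2 - 12) · (29 - 23) = ½ · 3.2 · 6 = 9.6.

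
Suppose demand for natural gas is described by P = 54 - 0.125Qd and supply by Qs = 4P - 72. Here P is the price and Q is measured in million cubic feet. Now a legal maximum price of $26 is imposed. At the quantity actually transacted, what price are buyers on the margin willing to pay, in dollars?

Rearranging demand gives Qd = 432 - 8P. Equilibrium: 432 - 8P = 4P - 72, so 504 = 12P and P* = 42, Q* = 96.
The ceiling of 26 is below the equilibrium price 42, so it binds.
At P = 26: Qd = 432 - 8·26 = 224 and Qs = 4·26 - 72 = 32.
Only 32 units reach the market. On the demand curve, the marginal buyer's willingness to pay at Q = 32 is (432 - 32)/8 = 50.

50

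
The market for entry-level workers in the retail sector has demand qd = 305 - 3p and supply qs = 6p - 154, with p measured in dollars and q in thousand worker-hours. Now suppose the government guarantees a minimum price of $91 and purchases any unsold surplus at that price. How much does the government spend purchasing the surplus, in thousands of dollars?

32760

Without the control the market clears where 305 - 3p = 6p - 154, i.e. p* = 51 and q* = 152.
Because the floor (91) lies above the market-clearing price, it is binding.
At p = 91: qd = 305 - 3·91 = 32 and qs = 6·91 - 154 = 392.
Surplus = qs - qd = 360.
Government expenditure = surplus × support price = 360 × 91 = 32760.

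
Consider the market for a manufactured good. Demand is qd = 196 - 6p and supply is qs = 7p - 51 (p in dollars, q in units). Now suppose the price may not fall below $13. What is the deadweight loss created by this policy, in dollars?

Without the control the market clears where 196 - 6p = 7p - 51, i.e. p* = 19 and q* = 82.
The floor of 13 is below the equilibrium price 19, so it is not binding; the market clears at p* = 19, q* = 82.
Since the control does not bind, no trades are prevented and deadweight loss is zero.

0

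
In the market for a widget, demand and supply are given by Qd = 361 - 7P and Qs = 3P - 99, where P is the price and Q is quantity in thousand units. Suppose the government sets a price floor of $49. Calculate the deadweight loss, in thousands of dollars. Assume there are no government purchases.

105

Equilibrium: 361 - 7P = 3P - 99, so 460 = 10P and P* = 46, Q* = 39.
Since 49 > 46, the floor is binding.
At P = 49: Qd = 361 - 7·49 = 18 and Qs = 3·49 - 99 = 48.
Quantity traded falls to 18. At Q = 18 the demand price is (361 - 18)/7 = 49 and the supply price is (99 + 18)/3 = 39.
Deadweight loss = ½ · (49 - 39) · (39 - 18) = ½ · 10 · 21 = 105.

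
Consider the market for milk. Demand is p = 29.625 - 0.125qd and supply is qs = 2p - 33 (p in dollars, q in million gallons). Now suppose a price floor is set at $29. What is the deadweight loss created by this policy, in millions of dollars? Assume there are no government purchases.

80

Rearranging demand gives qd = 237 - 8p. Equilibrium: 237 - 8p = 2p - 33, so 270 = 10p and p* = 27, q* = 21.
Because the floor (29) lies above the market-clearing price, it is binding.
At p = 29: qd = 237 - 8·29 = 5 and qs = 2·29 - 33 = 25.
Quantity traded falls to 5. At q = 5 the demand price is (237 - 5)/8 = 29 and the supply price is (33 + 5)/2 = 19.
Deadweight loss = ½ · (29 - 19) · (21 - 5) = ½ · 10 · 16 = 80.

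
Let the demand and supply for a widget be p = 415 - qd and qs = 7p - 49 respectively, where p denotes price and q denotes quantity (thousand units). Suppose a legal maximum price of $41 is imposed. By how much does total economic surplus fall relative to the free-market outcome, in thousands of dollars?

8092

Rearranging demand gives qd = 415 - p. In a free market, 415 - p = 7p - 49 gives the equilibrium p* = 58, q* = 357.
The ceiling of 41 is below the equilibrium price 58, so it binds.
At p = 41: qd = 415 - 41 = 374 and qs = 7·41 - 49 = 238.
Quantity traded falls to 238. At q = 238 the demand price is 415 - 238 = 177 and the supply price is (49 + 238)/7 = 41.
Deadweight loss = ½ · (177 - 41) · (357 - 238) = ½ · 136 · 119 = 8092.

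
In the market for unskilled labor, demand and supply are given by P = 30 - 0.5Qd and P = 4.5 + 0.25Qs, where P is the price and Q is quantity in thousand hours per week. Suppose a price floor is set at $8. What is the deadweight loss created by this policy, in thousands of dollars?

Rearranging demand gives Qd = 60 - 2P; rearranging supply gives Qs = 4P - 18. Equilibrium: 60 - 2P = 4P - 18, so 78 = 6P and P* = 13, Q* = 34.
Since 8 is below P* = 13, the floor does not bind and the free-market outcome prevails.
Since the control does not bind, no trades are prevented and deadweight loss is zero.

0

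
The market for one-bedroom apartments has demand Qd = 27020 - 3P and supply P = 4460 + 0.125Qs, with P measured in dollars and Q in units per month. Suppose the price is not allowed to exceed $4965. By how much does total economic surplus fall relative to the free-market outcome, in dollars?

Rearranging supply gives Qs = 8P - 35680. Setting quantity demanded equal to quantity supplied, 27020 - 3P = 8P - 35680, gives P* = 5700 and Q* = 9920.
Because the ceiling (4965) lies below the market-clearing price, it is binding.
At P = 4965: Qd = 27020 - 3·4965 = 12125 and Qs = 8·4965 - 35680 = 4040.
Quantity traded falls to 4040. At Q = 4040 the demand price is (27020 - 4040)/3 = 7660 and the supply price is (35680 + 4040)/8 = 4965.
Deadweight loss = ½ · (7660 - 4965) · (9920 - 4040) = ½ · 2695 · 5880 = 7923300.

7923300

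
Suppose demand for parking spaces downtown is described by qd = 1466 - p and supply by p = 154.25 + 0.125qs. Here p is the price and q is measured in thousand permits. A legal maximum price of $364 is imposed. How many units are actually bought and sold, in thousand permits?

Rearranging supply gives qs = 8p - 1234. In a free market, 1466 - p = 8p - 1234 gives the equilibrium p* = 300, q* = 1166.
The ceiling of 364 is above the equilibrium price 300, so it is not binding; the market clears at p* = 300, q* = 1166.

1166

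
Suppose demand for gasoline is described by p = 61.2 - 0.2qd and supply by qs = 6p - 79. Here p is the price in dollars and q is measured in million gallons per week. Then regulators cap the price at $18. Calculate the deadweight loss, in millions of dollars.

1907.4

Rearranging demand gives qd = 306 - 5p. Setting quantity demanded equal to quantity supplied, 306 - 5p = 6p - 79, gives p* = 35 and q* = 131.
Because the ceiling (18) lies below the market-clearing price, it is binding.
At p = 18: qd = 306 - 5·18 = 216 and qs = 6·18 - 79 = 29.
Quantity traded falls to 29. At q = 29 the demand price is (306 - 29)/5 = 55.4 and the supply price is (79 + 29)/6 = 18.
Deadweight loss = ½ · (55.4 - 18) · (131 - 29) = ½ · 37.4 · 102 = 1907.4.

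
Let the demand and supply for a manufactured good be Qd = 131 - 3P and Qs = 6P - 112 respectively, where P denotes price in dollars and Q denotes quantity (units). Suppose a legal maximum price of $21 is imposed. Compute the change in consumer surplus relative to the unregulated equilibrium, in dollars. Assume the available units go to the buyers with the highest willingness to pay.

-132

Setting quantity demanded equal to quantity supplied, 131 - 3P = 6P - 112, gives P* = 27 and Q* = 50.
Since 21 < 27, the ceiling is binding.
At P = 21: Qd = 131 - 3·21 = 68 and Qs = 6·21 - 112 = 14.
Consumer surplus without the control is ½ · (131/3 - 27) · 50 = 1250/3.
With the ceiling, 14 units are sold at 21 (assume they go to the highest-value buyers). The demand price at Q = 14 is 39, so CS = ½ · [(131/3 - 21) + (39 - 21)] · 14 = 854/3.
Change in consumer surplus = 854/3 - 1250/3 = -132.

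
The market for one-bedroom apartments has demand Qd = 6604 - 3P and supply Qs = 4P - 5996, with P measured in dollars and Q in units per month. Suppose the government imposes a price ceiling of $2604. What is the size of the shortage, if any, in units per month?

In a free market, 6604 - 3P = 4P - 5996 gives the equilibrium P* = 1800, Q* = 1204.
Since 2604 is above P* = 1800, the ceiling does not bind and the free-market outcome prevails.
Since the control does not bind, there is no shortage.

0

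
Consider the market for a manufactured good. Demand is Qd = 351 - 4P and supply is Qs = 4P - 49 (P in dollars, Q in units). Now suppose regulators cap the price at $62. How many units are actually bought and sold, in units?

Setting quantity demanded equal to quantity supplied, 351 - 4P = 4P - 49, gives P* = 50 and Q* = 151.
Since 62 is above P* = 50, the ceiling does not bind and the free-market outcome prevails.

151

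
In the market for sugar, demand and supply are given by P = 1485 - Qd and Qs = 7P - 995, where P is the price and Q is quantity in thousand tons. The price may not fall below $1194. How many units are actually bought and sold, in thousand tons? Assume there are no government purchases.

291

Rearranging demand gives Qd = 1485 - P. Setting quantity demanded equal to quantity supplied, 1485 - P = 7P - 995, gives P* = 310 and Q* = 1175.
Since 1194 > 310, the floor is binding.
At P = 1194: Qd = 1485 - 1194 = 291 and Qs = 7·1194 - 995 = 7363.
The quantity actually transacted is the short side, demand: 291.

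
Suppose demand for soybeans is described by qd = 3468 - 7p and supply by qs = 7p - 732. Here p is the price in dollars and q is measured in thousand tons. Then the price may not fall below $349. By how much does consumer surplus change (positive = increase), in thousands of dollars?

Setting quantity demanded equal to quantity supplied, 3468 - 7p = 7p - 732, gives p* = 300 and q* = 1368.
Since 349 > 300, the floor is binding.
At p = 349: qd = 3468 - 7·349 = 1025 and qs = 7·349 - 732 = 1711.
Consumer surplus without the control is ½ · (3468/7 - 300) · 1368 = 935712/7.
With the floor, consumers buy 1025 units at 349, so CS = ½ · (3468/7 - 349) · 1025 = 1050625/14.
Change in consumer surplus = 1050625/14 - 935712/7 = -58628.5.

-58628.5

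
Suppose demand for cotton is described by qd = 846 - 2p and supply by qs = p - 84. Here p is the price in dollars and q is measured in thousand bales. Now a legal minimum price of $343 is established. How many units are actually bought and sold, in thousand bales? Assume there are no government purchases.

160

Equilibrium: 846 - 2p = p - 84, so 930 = 3p and p* = 310, q* = 226.
Since 343 > 310, the floor is binding.
At p = 343: qd = 846 - 2·343 = 160 and qs = 343 - 84 = 259.
The quantity actually transacted is the short side, demand: 160.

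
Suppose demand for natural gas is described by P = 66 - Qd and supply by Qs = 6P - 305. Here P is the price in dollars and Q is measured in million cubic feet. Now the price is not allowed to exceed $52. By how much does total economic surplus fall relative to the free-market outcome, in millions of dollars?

Rearranging demand gives Qd = 66 - P. Equilibrium: 66 - P = 6P - 305, so 371 = 7P and P* = 53, Q* = 13.
Because the ceiling (52) lies below the market-clearing price, it is binding.
At P = 52: Qd = 66 - 52 = 14 and Qs = 6·52 - 305 = 7.
Quantity traded falls to 7. At Q = 7 the demand price is 66 - 7 = 59 and the supply price is (305 + 7)/6 = 52.
Deadweight loss = ½ · (59 - 52) · (13 - 7) = ½ · 7 · 6 = 21.

21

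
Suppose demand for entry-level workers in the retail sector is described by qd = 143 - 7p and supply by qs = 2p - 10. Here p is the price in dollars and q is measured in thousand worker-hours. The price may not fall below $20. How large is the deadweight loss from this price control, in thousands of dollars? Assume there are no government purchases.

Without the control the market clears where 143 - 7p = 2p - 10, i.e. p* = 17 and q* = 24.
Since 20 > 17, the floor is binding.
At p = 20: qd = 143 - 7·20 = 3 and qs = 2·20 - 10 = 30.
Quantity traded falls to 3. At q = 3 the demand price is (143 - 3)/7 = 20 and the supply price is (10 + 3)/2 = 6.5.
Deadweight loss = ½ · (20 - 6.5) · (24 - 3) = ½ · 13.5 · 21 = 141.75.

141.75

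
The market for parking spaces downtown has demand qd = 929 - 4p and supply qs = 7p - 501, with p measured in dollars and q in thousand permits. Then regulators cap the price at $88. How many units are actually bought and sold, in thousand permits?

115

In a free market, 929 - 4p = 7p - 501 gives the equilibrium p* = 130, q* = 409.
The ceiling of 88 is below the equilibrium price 130, so it binds.
At p = 88: qd = 929 - 4·88 = 577 and qs = 7·88 - 501 = 115.
The quantity actually transacted is the short side, supply: 115.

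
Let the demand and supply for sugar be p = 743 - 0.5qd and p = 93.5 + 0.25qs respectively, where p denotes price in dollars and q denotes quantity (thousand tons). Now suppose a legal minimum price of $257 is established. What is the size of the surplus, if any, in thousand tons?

0

Rearranging demand gives qd = 1486 - 2p; rearranging supply gives qs = 4p - 374. Setting quantity demanded equal to quantity supplied, 1486 - 2p = 4p - 374, gives p* = 310 and q* = 866.
The floor of 257 is below the equilibrium price 310, so it is not binding; the market clears at p* = 310, q* = 866.
Since the control does not bind, there is no surplus.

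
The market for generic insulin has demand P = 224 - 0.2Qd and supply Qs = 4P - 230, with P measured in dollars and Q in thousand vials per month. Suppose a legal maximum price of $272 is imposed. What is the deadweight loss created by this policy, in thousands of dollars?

Rearranging demand gives Qd = 1120 - 5P. Equilibrium: 1120 - 5P = 4P - 230, so 1350 = 9P and P* = 150, Q* = 370.
Since 272 is above P* = 150, the ceiling does not bind and the free-market outcome prevails.
Since the control does not bind, no trades are prevented and deadweight loss is zero.

0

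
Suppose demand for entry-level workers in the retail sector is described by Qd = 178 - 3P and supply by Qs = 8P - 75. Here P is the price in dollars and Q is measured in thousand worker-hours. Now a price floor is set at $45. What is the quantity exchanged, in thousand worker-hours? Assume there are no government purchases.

43

Setting quantity demanded equal to quantity supplied, 178 - 3P = 8P - 75, gives P* = 23 and Q* = 109.
Because the floor (45) lies above the market-clearing price, it is binding.
At P = 45: Qd = 178 - 3·45 = 43 and Qs = 8·45 - 75 = 285.
The quantity actually transacted is the short side, demand: 43.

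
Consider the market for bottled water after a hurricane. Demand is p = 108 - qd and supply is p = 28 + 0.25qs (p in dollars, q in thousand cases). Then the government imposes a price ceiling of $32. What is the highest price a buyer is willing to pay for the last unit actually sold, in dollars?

Rearranging demand gives qd = 108 - p; rearranging supply gives qs = 4p - 112. In a free market, 108 - p = 4p - 112 gives the equilibrium p* = 44, q* = 64.
Since 32 < 44, the ceiling is binding.
At p = 32: qd = 108 - 32 = 76 and qs = 4·32 - 112 = 16.
Only 16 units reach the market. On the demand curve, the marginal buyer's willingness to pay at q = 16 is (108 - 16) = 92.

92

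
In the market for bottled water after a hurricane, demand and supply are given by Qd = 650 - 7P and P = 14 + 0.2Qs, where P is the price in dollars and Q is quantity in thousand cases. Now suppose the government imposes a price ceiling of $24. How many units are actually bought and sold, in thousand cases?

Rearranging supply gives Qs = 5P - 70. Without the control the market clears where 650 - 7P = 5P - 70, i.e. P* = 60 and Q* = 230.
The ceiling of 24 is below the equilibrium price 60, so it binds.
At P = 24: Qd = 650 - 7·24 = 482 and Qs = 5·24 - 70 = 50.
The quantity actually transacted is the short side, supply: 50.

50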